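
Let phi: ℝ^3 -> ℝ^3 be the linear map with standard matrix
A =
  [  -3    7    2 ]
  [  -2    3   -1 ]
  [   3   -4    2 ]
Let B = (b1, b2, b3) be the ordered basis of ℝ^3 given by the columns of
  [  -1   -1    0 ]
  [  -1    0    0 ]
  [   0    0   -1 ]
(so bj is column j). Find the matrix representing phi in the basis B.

[[1, -2, -1], [3, -1, 3], [-1, 3, 2]]

Let P have columns b1, ..., b3. Then [phi]_B = P^(-1) A P.
Here det P = 1, so P^(-1) is integer; computing A P first and then P^(-1)(A P) gives [[1, -2, -1], [3, -1, 3], [-1, 3, 2]].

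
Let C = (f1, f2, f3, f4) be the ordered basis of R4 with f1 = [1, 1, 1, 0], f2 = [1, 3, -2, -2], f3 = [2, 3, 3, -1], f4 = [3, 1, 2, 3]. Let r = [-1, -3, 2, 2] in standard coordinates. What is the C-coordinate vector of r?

[r]_C is the unique c with M c = r, where M has columns f1, ..., f4.
Gaussian elimination on [M | r] yields c = (0, -1, 0, 0).
Check: 0·f1 - f2 + 0·f3 + 0·f4 = [-1, -3, 2, 2].

[0, -1, 0, 0]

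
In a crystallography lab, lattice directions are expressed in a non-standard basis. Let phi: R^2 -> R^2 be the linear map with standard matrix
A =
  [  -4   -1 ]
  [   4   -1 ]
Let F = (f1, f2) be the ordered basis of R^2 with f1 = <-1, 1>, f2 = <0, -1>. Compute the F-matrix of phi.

With P the matrix whose columns are f1, f2, [phi]_F = P^(-1) A P.
Column by column: phi(f1) = A f1 = <3, -5>; its F-coordinates <-3, 2> give column 1.
Continuing for each basis vector yields [phi]_F = [[-3, -1], [2, -2]].

[[-3, -1], [2, -2]]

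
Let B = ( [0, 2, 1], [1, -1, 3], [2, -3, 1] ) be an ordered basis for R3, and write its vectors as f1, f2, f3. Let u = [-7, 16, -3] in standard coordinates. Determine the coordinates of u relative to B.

We seek scalars with c_1 f1 + ... + c_3 f3 = u; equivalently solve M c = u where the columns of M are f1, ..., f3.
Gaussian elimination on [M | u] yields c = (3, -1, -3).
Check: 3f1 - f2 - 3f3 = [-7, 16, -3].

[3, -1, -3]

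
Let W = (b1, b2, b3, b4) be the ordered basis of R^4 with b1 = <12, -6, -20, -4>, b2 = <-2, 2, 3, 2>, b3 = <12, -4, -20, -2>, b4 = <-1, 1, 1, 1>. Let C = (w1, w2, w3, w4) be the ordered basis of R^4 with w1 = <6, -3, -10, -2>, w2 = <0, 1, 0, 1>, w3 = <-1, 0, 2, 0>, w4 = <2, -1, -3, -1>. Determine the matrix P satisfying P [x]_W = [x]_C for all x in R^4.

Take x = bj: its W-coordinates are the j-th standard unit vector, so P e_j — column j of P — equals [bj]_C.
b1 = 2w1 + 0·w2 + 0·w3 + 0·w4, giving column 1 = <2, 0, 0, 0>; repeating for each j gives P = [[2, 0, 2, 0], [0, 1, 2, 0], [0, 0, 0, -1], [0, -1, 0, -1]].

[[2, 0, 2, 0], [0, 1, 2, 0], [0, 0, 0, -1], [0, -1, 0, -1]]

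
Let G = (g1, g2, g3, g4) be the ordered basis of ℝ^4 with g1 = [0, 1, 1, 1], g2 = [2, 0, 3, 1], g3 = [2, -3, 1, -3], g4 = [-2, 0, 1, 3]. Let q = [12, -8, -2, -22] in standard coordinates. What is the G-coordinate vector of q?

[4, -2, 4, -4]

[q]_G is the unique c with M c = q, where M has columns g1, ..., g4.
Row-reducing the augmented matrix [M | q] gives c = (4, -2, 4, -4).
Check: 4g1 - 2g2 + 4g3 - 4g4 = [12, -8, -2, -22].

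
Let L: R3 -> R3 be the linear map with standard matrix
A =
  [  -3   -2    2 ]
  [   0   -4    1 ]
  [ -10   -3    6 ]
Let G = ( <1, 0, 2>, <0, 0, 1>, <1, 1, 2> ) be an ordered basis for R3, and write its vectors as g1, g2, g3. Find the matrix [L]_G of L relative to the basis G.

[[-1, 1, 1], [0, 2, 1], [2, 1, -2]]

The j-th column of [L]_G is [L(gj)]_G.
L(g1) = A g1 = <1, 2, 2> = -g1 + 0·g2 + 2g3, so column 1 is <-1, 0, 2>.
Repeating for g2, g3 and assembling the columns gives [[-1, 1, 1], [0, 2, 1], [2, 1, -2]].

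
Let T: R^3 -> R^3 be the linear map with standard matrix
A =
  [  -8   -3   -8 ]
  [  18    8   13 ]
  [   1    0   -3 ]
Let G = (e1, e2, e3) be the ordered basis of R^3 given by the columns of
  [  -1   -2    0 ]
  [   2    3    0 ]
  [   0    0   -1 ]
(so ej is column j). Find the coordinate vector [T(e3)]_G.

Column 3 of [T]_G is the G-coordinate vector of T(e3).
In standard coordinates T(e3) = A e3 = (8, -13, 3).
Converting to G: (8, -13, 3) = -2e1 - 3e2 - 3e3, so the coordinate vector is (-2, -3, -3).

(-2, -3, -3)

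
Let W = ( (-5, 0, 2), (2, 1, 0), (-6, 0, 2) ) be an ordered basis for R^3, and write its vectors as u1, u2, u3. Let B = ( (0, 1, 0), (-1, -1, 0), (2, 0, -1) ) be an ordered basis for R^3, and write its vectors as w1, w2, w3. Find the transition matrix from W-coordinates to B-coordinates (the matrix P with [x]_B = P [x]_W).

Take x = uj: its W-coordinates are the j-th standard unit vector, so P e_j — column j of P — equals [uj]_B.
u1 = w1 + w2 - 2w3, giving column 1 = (1, 1, -2); repeating for each j gives P = [[1, -1, 2], [1, -2, 2], [-2, 0, -2]].

[[1, -1, 2], [1, -2, 2], [-2, 0, -2]]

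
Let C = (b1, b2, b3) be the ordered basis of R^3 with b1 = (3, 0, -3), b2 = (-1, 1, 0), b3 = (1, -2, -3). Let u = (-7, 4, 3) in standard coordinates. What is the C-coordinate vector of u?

(-1, 4, 0)

We seek scalars with c_1 b1 + ... + c_3 b3 = u; equivalently solve M c = u where the columns of M are b1, ..., b3.
Solving this 3x3 system gives c = (-1, 4, 0).
Check: -b1 + 4b2 + 0·b3 = (-7, 4, 3).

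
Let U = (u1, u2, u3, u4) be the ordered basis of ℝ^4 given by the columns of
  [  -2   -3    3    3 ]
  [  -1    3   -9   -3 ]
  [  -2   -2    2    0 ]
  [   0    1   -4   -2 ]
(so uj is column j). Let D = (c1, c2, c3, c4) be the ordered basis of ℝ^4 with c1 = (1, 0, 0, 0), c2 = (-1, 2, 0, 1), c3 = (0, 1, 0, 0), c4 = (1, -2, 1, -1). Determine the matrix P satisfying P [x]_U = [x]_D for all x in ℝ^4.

Take x = uj: its U-coordinates are the j-th standard unit vector, so P e_j — column j of P — equals [uj]_D.
u1 = -2c1 - 2c2 - c3 - 2c4, giving column 1 = (-2, -2, -1, -2); repeating for each j gives P = [[-2, -2, -1, 1], [-2, -1, -2, -2], [-1, 1, -1, 1], [-2, -2, 2, 0]].

[[-2, -2, -1, 1], [-2, -1, -2, -2], [-1, 1, -1, 1], [-2, -2, 2, 0]]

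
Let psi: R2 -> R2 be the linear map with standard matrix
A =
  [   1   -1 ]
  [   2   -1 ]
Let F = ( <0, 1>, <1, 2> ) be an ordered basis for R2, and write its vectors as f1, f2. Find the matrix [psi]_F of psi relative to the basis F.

With P the matrix whose columns are f1, f2, [psi]_F = P^(-1) A P.
Column by column: psi(f1) = A f1 = <-1, -1>; its F-coordinates <1, -1> give column 1.
Continuing for each basis vector yields [psi]_F = [[1, 2], [-1, -1]].

[[1, 2], [-1, -1]]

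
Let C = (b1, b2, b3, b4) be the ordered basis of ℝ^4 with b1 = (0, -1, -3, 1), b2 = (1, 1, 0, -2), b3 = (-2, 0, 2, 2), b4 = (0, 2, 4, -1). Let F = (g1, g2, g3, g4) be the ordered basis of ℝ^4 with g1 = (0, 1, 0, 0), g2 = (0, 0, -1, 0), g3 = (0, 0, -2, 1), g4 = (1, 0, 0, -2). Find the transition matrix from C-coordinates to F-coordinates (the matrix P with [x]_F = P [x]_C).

[[-1, 1, 0, 2], [1, 0, 2, -2], [1, 0, -2, -1], [0, 1, -2, 0]]

Column j of P is [bj]_F, since P maps C-coordinates to F-coordinates.
Expressing b1 in F: b1 = -g1 + g2 + g3 + 0·g4, so column 1 of P is (-1, 1, 1, 0).
Doing the same for each bj gives P = [[-1, 1, 0, 2], [1, 0, 2, -2], [1, 0, -2, -1], [0, 1, -2, 0]].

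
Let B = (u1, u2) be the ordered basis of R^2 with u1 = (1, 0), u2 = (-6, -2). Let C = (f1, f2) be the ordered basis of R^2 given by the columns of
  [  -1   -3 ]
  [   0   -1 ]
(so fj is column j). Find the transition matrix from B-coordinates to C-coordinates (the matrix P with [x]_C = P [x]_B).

[[-1, 0], [0, 2]]

Let M have columns uj and N have columns fj. Then for every x, N [x]_C = x = M [x]_B, so P = N^(-1) M.
Since det N = 1, N^(-1) has integer entries; multiplying gives P = [[-1, 0], [0, 2]].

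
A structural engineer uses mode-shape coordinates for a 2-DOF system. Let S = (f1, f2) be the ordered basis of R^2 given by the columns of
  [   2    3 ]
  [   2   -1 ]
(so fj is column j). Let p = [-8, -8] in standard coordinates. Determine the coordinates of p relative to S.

[-4, 0]

[p]_S is the unique c with M c = p, where M has columns f1, f2.
System: 2c_1 + 3c_2 = -8, 2c_1 - c_2 = -8; solving gives c_1 = -4, c_2 = 0.
Check: -4f1 + 0·f2 = [-8, -8].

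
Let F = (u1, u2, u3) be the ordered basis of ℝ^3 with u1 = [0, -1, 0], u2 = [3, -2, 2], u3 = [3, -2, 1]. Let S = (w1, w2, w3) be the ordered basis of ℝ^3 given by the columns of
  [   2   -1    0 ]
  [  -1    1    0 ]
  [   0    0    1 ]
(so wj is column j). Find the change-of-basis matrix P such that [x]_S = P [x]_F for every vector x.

Column j of P is [uj]_S, since P maps F-coordinates to S-coordinates.
Expressing u1 in S: u1 = -w1 - 2w2 + 0·w3, so column 1 of P is [-1, -2, 0].
Doing the same for each uj gives P = [[-1, 1, 1], [-2, -1, -1], [0, 2, 1]].

[[-1, 1, 1], [-2, -1, -1], [0, 2, 1]]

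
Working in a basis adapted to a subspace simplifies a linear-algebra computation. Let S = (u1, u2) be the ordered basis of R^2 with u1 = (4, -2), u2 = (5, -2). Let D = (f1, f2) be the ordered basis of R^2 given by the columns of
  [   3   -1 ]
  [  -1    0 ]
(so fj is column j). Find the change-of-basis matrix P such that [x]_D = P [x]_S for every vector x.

[[2, 2], [2, 1]]

Column j of P is [uj]_D, since P maps S-coordinates to D-coordinates.
Expressing u1 in D: u1 = 2f1 + 2f2, so column 1 of P is (2, 2).
Doing the same for each uj gives P = [[2, 2], [2, 1]].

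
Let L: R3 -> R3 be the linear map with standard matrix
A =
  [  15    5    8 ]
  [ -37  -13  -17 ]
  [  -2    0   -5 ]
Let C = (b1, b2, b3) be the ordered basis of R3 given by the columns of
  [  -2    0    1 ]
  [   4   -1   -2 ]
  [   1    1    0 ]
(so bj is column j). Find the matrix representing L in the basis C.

Let P have columns b1, ..., b3. Then [L]_C = P^(-1) A P.
Here det P = 1, so P^(-1) is integer; computing A P first and then P^(-1)(A P) gives [[0, -3, -3], [-1, -2, 1], [-2, -3, -1]].

[[0, -3, -3], [-1, -2, 1], [-2, -3, -1]]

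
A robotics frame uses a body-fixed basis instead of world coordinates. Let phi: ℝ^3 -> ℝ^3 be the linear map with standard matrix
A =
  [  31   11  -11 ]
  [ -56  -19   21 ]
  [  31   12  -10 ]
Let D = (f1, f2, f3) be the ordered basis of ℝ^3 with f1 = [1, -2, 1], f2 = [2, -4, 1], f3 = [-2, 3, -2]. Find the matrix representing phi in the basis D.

[[-2, 3, -3], [1, 3, -1], [1, 1, 1]]

The j-th column of [phi]_D is [phi(fj)]_D.
phi(f1) = A f1 = [-2, 3, -3] = -2f1 + f2 + f3, so column 1 is [-2, 1, 1].
Repeating for f2, f3 and assembling the columns gives [[-2, 3, -3], [1, 3, -1], [1, 1, 1]].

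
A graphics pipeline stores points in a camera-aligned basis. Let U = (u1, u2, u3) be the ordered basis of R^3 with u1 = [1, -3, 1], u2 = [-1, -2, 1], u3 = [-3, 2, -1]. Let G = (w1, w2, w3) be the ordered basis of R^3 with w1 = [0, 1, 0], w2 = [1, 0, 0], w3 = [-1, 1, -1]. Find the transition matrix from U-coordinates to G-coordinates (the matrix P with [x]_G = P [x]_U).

Let M have columns uj and N have columns wj. Then for every x, N [x]_G = x = M [x]_U, so P = N^(-1) M.
Since det N = 1, N^(-1) has integer entries; multiplying gives P = [[-2, -1, 1], [0, -2, -2], [-1, -1, 1]].

[[-2, -1, 1], [0, -2, -2], [-1, -1, 1]]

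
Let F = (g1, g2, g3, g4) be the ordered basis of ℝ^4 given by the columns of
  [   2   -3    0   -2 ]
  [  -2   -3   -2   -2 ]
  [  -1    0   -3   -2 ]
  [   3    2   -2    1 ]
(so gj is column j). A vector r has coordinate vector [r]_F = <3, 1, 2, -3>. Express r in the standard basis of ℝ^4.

<9, -7, -3, 4>

r = M [r]_F, where M has columns g1, ..., g4.
Carrying out the matrix-vector product, r = <9, -7, -3, 4>.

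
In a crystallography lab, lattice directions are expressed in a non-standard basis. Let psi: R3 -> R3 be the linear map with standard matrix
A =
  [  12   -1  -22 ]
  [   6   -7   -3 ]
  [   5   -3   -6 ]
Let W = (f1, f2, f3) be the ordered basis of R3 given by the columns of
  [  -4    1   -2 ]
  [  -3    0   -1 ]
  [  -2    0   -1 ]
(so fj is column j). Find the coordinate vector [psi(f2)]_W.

[-1, 2, -3]

Compute psi(f2) = A f2 = [12, 6, 5] in standard coordinates.
Then write this in W-coordinates: solve for y in y_1 f1 + ... + y_3 f3 = [12, 6, 5].
This gives y = [-1, 2, -3], which is column 2 of [psi]_W.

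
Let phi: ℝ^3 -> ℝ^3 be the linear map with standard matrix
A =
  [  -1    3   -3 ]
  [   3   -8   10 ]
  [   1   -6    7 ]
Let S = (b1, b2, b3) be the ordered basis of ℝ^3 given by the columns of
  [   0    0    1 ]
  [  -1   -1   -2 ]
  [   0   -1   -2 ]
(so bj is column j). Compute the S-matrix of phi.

Let P have columns b1, ..., b3. Then [phi]_S = P^(-1) A P.
Here det P = 1, so P^(-1) is integer; computing A P first and then P^(-1)(A P) gives [[-2, 1, 0], [0, 1, 3], [-3, 0, -1]].

[[-2, 1, 0], [0, 1, 3], [-3, 0, -1]]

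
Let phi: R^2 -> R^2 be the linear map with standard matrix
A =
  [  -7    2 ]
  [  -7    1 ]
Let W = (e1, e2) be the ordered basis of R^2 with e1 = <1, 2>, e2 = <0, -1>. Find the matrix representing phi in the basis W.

With P the matrix whose columns are e1, e2, [phi]_W = P^(-1) A P.
Column by column: phi(e1) = A e1 = <-3, -5>; its W-coordinates <-3, -1> give column 1.
Continuing for each basis vector yields [phi]_W = [[-3, -2], [-1, -3]].

[[-3, -2], [-1, -3]]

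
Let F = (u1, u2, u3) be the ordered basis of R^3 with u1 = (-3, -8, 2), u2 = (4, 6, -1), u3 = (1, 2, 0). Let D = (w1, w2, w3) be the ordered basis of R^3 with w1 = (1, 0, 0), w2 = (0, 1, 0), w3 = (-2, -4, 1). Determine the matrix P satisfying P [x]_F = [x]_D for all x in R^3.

Column j of P is [uj]_D, since P maps F-coordinates to D-coordinates.
Expressing u1 in D: u1 = w1 + 0·w2 + 2w3, so column 1 of P is (1, 0, 2).
Doing the same for each uj gives P = [[1, 2, 1], [0, 2, 2], [2, -1, 0]].

[[1, 2, 1], [0, 2, 2], [2, -1, 0]]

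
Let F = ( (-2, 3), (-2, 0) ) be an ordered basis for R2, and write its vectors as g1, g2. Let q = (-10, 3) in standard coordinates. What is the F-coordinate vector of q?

(1, 4)

We seek scalars with c_1 g1 + c_2 g2 = q; equivalently solve M c = q where the columns of M are g1, g2.
System: -2c_1 - 2c_2 = -10, 3c_1 + 0c_2 = 3; solving gives c_1 = 1, c_2 = 4.
Check: g1 + 4g2 = (-10, 3).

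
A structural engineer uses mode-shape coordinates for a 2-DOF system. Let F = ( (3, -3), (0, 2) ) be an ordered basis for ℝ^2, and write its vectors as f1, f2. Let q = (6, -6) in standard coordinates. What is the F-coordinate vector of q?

[q]_F is the unique c with M c = q, where M has columns f1, f2.
System: 3c_1 + 0c_2 = 6, -3c_1 + 2c_2 = -6; solving gives c_1 = 2, c_2 = 0.
Check: 2f1 + 0·f2 = (6, -6).

(2, 0)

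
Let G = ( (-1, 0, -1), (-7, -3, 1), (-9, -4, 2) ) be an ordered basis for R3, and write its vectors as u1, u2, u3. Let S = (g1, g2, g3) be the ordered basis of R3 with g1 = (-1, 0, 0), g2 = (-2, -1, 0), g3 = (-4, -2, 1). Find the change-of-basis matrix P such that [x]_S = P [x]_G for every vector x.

Column j of P is [uj]_S, since P maps G-coordinates to S-coordinates.
Expressing u1 in S: u1 = g1 + 2g2 - g3, so column 1 of P is (1, 2, -1).
Doing the same for each uj gives P = [[1, 1, 1], [2, 1, 0], [-1, 1, 2]].

[[1, 1, 1], [2, 1, 0], [-1, 1, 2]]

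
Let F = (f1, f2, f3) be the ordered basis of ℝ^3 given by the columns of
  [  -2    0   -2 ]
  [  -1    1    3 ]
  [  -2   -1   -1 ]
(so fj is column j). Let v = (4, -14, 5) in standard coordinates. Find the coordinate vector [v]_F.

(1, -4, -3)

Write v = c_1 f1 + ... + c_3 f3 and solve for the c_i.
Solving this 3x3 system gives c = (1, -4, -3).
Check: f1 - 4f2 - 3f3 = (4, -14, 5).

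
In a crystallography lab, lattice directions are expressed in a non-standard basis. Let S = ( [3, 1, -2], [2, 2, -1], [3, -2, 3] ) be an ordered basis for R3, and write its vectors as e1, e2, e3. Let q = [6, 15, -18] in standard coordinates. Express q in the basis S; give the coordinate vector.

[3, 3, -3]

[q]_S is the unique c with M c = q, where M has columns e1, ..., e3.
Row-reducing the augmented matrix [M | q] gives c = (3, 3, -3).
Check: 3e1 + 3e2 - 3e3 = [6, 15, -18].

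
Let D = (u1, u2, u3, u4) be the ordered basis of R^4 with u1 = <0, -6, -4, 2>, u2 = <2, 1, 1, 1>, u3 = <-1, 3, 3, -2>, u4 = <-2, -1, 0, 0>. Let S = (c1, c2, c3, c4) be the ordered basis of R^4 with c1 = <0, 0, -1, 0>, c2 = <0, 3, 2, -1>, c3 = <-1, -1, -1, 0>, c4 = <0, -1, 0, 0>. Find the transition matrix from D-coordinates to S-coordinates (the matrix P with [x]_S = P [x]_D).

Take x = uj: its D-coordinates are the j-th standard unit vector, so P e_j — column j of P — equals [uj]_S.
u1 = 0·c1 - 2c2 + 0·c3 + 0·c4, giving column 1 = <0, -2, 0, 0>; repeating for each j gives P = [[0, -1, 0, -2], [-2, -1, 2, 0], [0, -2, 1, 2], [0, -2, 2, -1]].

[[0, -1, 0, -2], [-2, -1, 2, 0], [0, -2, 1, 2], [0, -2, 2, -1]]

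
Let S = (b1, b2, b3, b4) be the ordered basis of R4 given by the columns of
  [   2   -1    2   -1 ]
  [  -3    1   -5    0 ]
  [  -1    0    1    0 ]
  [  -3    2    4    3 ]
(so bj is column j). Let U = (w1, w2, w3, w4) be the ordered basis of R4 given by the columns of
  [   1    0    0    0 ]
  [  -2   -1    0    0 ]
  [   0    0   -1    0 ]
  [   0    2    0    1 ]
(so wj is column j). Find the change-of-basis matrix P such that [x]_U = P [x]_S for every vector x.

[[2, -1, 2, -1], [-1, 1, 1, 2], [1, 0, -1, 0], [-1, 0, 2, -1]]

Let M have columns bj and N have columns wj. Then for every x, N [x]_U = x = M [x]_S, so P = N^(-1) M.
Since det N = 1, N^(-1) has integer entries; multiplying gives P = [[2, -1, 2, -1], [-1, 1, 1, 2], [1, 0, -1, 0], [-1, 0, 2, -1]].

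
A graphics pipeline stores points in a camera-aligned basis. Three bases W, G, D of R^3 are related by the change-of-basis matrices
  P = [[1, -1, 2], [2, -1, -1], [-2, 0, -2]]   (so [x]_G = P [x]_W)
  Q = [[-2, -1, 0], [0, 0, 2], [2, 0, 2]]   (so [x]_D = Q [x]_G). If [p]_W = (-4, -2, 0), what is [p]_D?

(10, 16, 12)

Composing the changes, [p]_D = Q P [p]_W.
Q P = [[-4, 3, -3], [-4, 0, -4], [-2, -2, 0]]; applying this to (-4, -2, 0) gives (10, 16, 12).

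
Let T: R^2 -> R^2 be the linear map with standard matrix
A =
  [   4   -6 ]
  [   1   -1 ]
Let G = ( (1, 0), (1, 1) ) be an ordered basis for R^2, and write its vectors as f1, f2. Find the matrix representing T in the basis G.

With P the matrix whose columns are f1, f2, [T]_G = P^(-1) A P.
Column by column: T(f1) = A f1 = (4, 1); its G-coordinates (3, 1) give column 1.
Continuing for each basis vector yields [T]_G = [[3, -2], [1, 0]].

[[3, -2], [1, 0]]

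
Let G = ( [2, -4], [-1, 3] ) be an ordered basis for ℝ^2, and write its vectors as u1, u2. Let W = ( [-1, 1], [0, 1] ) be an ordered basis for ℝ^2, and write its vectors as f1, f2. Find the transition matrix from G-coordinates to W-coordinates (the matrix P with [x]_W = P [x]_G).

[[-2, 1], [-2, 2]]

Take x = uj: its G-coordinates are the j-th standard unit vector, so P e_j — column j of P — equals [uj]_W.
u1 = -2f1 - 2f2, giving column 1 = [-2, -2]; repeating for each j gives P = [[-2, 1], [-2, 2]].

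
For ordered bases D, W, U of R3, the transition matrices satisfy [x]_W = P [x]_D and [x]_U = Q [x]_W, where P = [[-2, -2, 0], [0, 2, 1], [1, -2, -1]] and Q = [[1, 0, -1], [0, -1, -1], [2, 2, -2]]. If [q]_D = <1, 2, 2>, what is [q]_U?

Apply P to get W-coordinates <-6, 6, -5>, then Q to get U-coordinates.
The result is [q]_U = <-1, -1, 10>.

<-1, -1, 10>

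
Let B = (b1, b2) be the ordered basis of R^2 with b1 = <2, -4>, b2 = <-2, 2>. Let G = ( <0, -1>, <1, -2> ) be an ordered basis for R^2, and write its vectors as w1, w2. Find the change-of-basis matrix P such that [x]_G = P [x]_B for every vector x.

Column j of P is [bj]_G, since P maps B-coordinates to G-coordinates.
Expressing b1 in G: b1 = 0·w1 + 2w2, so column 1 of P is <0, 2>.
Doing the same for each bj gives P = [[0, 2], [2, -2]].

[[0, 2], [2, -2]]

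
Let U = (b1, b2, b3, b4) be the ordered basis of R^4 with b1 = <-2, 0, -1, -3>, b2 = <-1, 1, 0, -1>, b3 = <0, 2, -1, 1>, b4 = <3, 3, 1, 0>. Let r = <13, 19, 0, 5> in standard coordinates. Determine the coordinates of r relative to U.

We seek scalars with c_1 b1 + ... + c_4 b4 = r; equivalently solve M c = r where the columns of M are b1, ..., b4.
Row-reducing the augmented matrix [M | r] gives c = (0, -1, 4, 4).
Check: 0·b1 - b2 + 4b3 + 4b4 = <13, 19, 0, 5>.

<0, -1, 4, 4>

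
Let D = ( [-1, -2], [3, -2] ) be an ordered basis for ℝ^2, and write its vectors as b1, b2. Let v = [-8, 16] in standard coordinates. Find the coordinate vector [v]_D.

[-4, -4]

[v]_D is the unique c with M c = v, where M has columns b1, b2.
System: -c_1 + 3c_2 = -8, -2c_1 - 2c_2 = 16; solving gives c_1 = -4, c_2 = -4.
Check: -4b1 - 4b2 = [-8, 16].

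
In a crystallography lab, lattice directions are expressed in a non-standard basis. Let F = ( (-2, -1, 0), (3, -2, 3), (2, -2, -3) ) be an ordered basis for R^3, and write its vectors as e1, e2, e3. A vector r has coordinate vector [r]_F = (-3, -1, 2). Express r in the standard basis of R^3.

r = M [r]_F, where M has columns e1, ..., e3.
Carrying out the matrix-vector product, r = (7, 1, -9).

(7, 1, -9)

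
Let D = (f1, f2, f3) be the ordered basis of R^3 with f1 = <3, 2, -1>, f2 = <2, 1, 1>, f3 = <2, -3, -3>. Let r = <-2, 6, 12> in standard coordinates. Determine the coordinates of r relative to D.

<-2, 4, -2>

[r]_D is the unique c with M c = r, where M has columns f1, ..., f3.
Row-reducing the augmented matrix [M | r] gives c = (-2, 4, -2).
Check: -2f1 + 4f2 - 2f3 = <-2, 6, 12>.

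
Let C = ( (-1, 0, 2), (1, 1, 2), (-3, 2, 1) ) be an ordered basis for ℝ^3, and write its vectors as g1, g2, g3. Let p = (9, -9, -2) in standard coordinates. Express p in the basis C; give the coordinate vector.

(2, -1, -4)

Write p = c_1 g1 + ... + c_3 g3 and solve for the c_i.
Gaussian elimination on [M | p] yields c = (2, -1, -4).
Check: 2g1 - g2 - 4g3 = (9, -9, -2).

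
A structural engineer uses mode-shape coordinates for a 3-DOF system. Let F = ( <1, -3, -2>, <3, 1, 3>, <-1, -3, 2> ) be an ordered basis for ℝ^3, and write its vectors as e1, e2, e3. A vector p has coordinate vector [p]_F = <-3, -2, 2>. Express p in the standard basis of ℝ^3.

<-11, 1, 4>

The coordinates say p = -3e1 - 2e2 + 2e3; adding the scaled basis vectors gives <-11, 1, 4>.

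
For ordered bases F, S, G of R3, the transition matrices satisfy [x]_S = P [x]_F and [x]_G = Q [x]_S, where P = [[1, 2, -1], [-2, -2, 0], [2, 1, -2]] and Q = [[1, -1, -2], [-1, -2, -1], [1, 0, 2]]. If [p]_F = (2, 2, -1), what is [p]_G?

Apply P to get S-coordinates (7, -8, 8), then Q to get G-coordinates.
The result is [p]_G = (-1, 1, 23).

(-1, 1, 23)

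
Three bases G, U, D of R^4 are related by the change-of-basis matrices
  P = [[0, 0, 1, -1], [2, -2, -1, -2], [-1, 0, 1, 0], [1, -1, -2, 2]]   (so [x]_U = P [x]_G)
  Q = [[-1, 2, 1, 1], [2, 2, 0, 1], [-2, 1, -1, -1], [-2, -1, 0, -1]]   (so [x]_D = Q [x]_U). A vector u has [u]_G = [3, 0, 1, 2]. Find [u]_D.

Composing the changes, [u]_D = Q P [u]_G.
Q P = [[4, -5, -4, -1], [5, -5, -2, -4], [2, -1, -2, -2], [-3, 3, 1, 2]]; applying this to [3, 0, 1, 2] gives [6, 5, 0, -4].

[6, 5, 0, -4]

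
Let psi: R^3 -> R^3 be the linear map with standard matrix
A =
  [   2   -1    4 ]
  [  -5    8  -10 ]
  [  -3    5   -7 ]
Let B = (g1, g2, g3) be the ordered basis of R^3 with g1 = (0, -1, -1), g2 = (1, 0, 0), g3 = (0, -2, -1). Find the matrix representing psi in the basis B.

[[-2, 1, 0], [-3, 2, -2], [0, 2, 3]]

The j-th column of [psi]_B is [psi(gj)]_B.
psi(g1) = A g1 = (-3, 2, 2) = -2g1 - 3g2 + 0·g3, so column 1 is (-2, -3, 0).
Repeating for g2, g3 and assembling the columns gives [[-2, 1, 0], [-3, 2, -2], [0, 2, 3]].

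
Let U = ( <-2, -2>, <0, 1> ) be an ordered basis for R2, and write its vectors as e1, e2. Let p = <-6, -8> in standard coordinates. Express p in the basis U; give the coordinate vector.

We seek scalars with c_1 e1 + c_2 e2 = p; equivalently solve M c = p where the columns of M are e1, e2.
System: -2c_1 + 0c_2 = -6, -2c_1 + c_2 = -8; solving gives c_1 = 3, c_2 = -2.
Check: 3e1 - 2e2 = <-6, -8>.

<3, -2>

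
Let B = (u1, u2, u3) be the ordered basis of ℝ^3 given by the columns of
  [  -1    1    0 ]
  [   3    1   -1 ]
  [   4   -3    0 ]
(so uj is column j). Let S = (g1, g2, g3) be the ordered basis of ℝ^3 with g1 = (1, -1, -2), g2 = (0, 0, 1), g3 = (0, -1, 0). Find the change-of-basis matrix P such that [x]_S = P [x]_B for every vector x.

[[-1, 1, 0], [2, -1, 0], [-2, -2, 1]]

Let M have columns uj and N have columns gj. Then for every x, N [x]_S = x = M [x]_B, so P = N^(-1) M.
Since det N = 1, N^(-1) has integer entries; multiplying gives P = [[-1, 1, 0], [2, -1, 0], [-2, -2, 1]].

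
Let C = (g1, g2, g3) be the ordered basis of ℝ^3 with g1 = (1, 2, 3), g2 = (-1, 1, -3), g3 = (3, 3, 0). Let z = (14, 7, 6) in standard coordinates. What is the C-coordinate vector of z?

(-1, -3, 4)

We seek scalars with c_1 g1 + ... + c_3 g3 = z; equivalently solve M c = z where the columns of M are g1, ..., g3.
Solving this 3x3 system gives c = (-1, -3, 4).
Check: -g1 - 3g2 + 4g3 = (14, 7, 6).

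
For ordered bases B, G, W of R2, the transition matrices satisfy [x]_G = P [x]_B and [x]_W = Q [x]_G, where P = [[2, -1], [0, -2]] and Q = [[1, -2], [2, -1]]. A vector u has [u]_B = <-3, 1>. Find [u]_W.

First [u]_G = P [u]_B = <-7, -2>.
Then [u]_W = Q [u]_G = <-3, -12>.

<-3, -12>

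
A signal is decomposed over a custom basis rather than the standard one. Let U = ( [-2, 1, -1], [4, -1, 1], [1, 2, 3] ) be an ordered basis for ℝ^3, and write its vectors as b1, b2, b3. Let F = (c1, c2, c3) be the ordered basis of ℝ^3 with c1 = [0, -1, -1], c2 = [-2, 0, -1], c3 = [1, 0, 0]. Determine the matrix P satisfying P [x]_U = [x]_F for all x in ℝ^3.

Let M have columns bj and N have columns cj. Then for every x, N [x]_F = x = M [x]_U, so P = N^(-1) M.
Since det N = 1, N^(-1) has integer entries; multiplying gives P = [[-1, 1, -2], [2, -2, -1], [2, 0, -1]].

[[-1, 1, -2], [2, -2, -1], [2, 0, -1]]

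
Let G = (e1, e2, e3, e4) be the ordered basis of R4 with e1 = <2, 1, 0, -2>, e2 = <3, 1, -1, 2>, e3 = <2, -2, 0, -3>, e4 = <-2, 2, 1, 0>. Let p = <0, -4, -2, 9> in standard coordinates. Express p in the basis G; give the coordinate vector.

<-4, 2, 1, 0>

Write p = c_1 e1 + ... + c_4 e4 and solve for the c_i.
Row-reducing the augmented matrix [M | p] gives c = (-4, 2, 1, 0).
Check: -4e1 + 2e2 + e3 + 0·e4 = <0, -4, -2, 9>.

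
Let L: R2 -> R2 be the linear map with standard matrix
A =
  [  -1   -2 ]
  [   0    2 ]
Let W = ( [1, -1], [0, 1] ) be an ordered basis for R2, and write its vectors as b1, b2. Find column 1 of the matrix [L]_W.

[1, -1]

Compute L(b1) = A b1 = [1, -2] in standard coordinates.
Then write this in W-coordinates: solve for y in y_1 b1 + y_2 b2 = [1, -2].
This gives y = [1, -1], which is column 1 of [L]_W.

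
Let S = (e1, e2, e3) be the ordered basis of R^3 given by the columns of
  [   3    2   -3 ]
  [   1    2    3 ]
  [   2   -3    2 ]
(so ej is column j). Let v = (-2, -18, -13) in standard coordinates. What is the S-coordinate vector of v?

We seek scalars with c_1 e1 + ... + c_3 e3 = v; equivalently solve M c = v where the columns of M are e1, ..., e3.
Gaussian elimination on [M | v] yields c = (-4, -1, -4).
Check: -4e1 - e2 - 4e3 = (-2, -18, -13).

(-4, -1, -4)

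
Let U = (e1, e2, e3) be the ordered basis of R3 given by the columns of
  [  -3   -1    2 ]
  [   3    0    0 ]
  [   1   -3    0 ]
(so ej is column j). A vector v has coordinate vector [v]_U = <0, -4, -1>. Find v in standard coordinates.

By definition v = 0·e1 - 4e2 - e3.
Summing componentwise gives <2, 0, 12>.

<2, 0, 12>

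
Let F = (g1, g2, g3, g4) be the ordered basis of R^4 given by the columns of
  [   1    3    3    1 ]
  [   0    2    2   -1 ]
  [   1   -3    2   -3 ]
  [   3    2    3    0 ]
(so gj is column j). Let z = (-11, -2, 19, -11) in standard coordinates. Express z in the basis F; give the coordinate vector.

[z]_F is the unique c with M c = z, where M has columns g1, ..., g4.
Solving this 4x4 system gives c = (-3, -4, 2, -2).
Check: -3g1 - 4g2 + 2g3 - 2g4 = (-11, -2, 19, -11).

(-3, -4, 2, -2)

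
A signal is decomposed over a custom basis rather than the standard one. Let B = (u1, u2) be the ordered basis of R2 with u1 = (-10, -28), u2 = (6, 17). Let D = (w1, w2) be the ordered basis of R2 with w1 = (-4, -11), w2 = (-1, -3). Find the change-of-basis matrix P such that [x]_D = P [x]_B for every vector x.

[[2, -1], [2, -2]]

Let M have columns uj and N have columns wj. Then for every x, N [x]_D = x = M [x]_B, so P = N^(-1) M.
Since det N = 1, N^(-1) has integer entries; multiplying gives P = [[2, -1], [2, -2]].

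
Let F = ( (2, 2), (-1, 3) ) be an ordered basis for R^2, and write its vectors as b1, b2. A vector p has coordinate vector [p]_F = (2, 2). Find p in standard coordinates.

By definition p = 2b1 + 2b2.
Summing componentwise gives (2, 10).

(2, 10)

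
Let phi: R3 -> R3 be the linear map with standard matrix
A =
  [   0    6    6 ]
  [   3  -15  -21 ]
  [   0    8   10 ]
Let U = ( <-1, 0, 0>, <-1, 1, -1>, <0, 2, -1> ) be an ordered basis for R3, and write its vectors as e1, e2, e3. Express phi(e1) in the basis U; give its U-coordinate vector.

<-3, 3, -3>

Column 1 of [phi]_U is the U-coordinate vector of phi(e1).
In standard coordinates phi(e1) = A e1 = <0, -3, 0>.
Converting to U: <0, -3, 0> = -3e1 + 3e2 - 3e3, so the coordinate vector is <-3, 3, -3>.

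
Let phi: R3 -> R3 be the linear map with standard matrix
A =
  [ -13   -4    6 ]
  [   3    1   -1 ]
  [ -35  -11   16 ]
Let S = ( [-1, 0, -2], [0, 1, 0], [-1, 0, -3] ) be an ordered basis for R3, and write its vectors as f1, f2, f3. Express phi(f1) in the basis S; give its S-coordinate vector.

[0, -1, -1]

Column 1 of [phi]_S is the S-coordinate vector of phi(f1).
In standard coordinates phi(f1) = A f1 = [1, -1, 3].
Converting to S: [1, -1, 3] = 0·f1 - f2 - f3, so the coordinate vector is [0, -1, -1].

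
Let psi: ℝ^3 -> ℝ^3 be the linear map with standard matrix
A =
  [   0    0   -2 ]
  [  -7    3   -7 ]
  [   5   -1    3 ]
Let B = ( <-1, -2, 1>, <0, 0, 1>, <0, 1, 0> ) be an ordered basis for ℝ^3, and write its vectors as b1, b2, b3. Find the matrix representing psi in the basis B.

The j-th column of [psi]_B is [psi(bj)]_B.
psi(b1) = A b1 = <-2, -6, 0> = 2b1 - 2b2 - 2b3, so column 1 is <2, -2, -2>.
Repeating for b2, b3 and assembling the columns gives [[2, 2, 0], [-2, 1, -1], [-2, -3, 3]].

[[2, 2, 0], [-2, 1, -1], [-2, -3, 3]]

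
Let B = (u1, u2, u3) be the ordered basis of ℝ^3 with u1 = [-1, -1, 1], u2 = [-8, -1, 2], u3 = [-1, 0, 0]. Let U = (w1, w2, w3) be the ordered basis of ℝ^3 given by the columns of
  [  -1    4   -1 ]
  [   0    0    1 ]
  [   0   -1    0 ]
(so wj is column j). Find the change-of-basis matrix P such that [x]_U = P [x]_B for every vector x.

[[-2, 1, 1], [-1, -2, 0], [-1, -1, 0]]

Take x = uj: its B-coordinates are the j-th standard unit vector, so P e_j — column j of P — equals [uj]_U.
u1 = -2w1 - w2 - w3, giving column 1 = [-2, -1, -1]; repeating for each j gives P = [[-2, 1, 1], [-1, -2, 0], [-1, -1, 0]].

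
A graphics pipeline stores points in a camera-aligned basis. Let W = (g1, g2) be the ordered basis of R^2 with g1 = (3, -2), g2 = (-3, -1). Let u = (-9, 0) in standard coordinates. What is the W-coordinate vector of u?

[u]_W is the unique c with M c = u, where M has columns g1, g2.
System: 3c_1 - 3c_2 = -9, -2c_1 - c_2 = 0; solving gives c_1 = -1, c_2 = 2.
Check: -g1 + 2g2 = (-9, 0).

(-1, 2)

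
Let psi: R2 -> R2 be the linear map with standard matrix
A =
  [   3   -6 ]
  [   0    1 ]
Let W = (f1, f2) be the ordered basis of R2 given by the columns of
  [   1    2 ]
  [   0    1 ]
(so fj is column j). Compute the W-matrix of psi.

[[3, -2], [0, 1]]

Let P have columns f1, f2. Then [psi]_W = P^(-1) A P.
Here det P = 1, so P^(-1) is integer; computing A P first and then P^(-1)(A P) gives [[3, -2], [0, 1]].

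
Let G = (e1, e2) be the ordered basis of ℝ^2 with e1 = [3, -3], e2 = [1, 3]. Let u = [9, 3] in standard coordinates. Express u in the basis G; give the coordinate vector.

[2, 3]

Write u = c_1 e1 + c_2 e2 and solve for the c_i.
System: 3c_1 + c_2 = 9, -3c_1 + 3c_2 = 3; solving gives c_1 = 2, c_2 = 3.
Check: 2e1 + 3e2 = [9, 3].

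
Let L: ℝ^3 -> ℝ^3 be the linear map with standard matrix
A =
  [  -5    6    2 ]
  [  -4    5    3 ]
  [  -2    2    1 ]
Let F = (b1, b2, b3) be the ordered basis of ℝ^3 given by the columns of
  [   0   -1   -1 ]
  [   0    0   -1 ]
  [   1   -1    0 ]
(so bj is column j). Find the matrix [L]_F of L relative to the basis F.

With P the matrix whose columns are b1, ..., b3, [L]_F = P^(-1) A P.
Column by column: L(b1) = A b1 = <2, 3, 1>; its F-coordinates <2, 1, -3> give column 1.
Continuing for each basis vector yields [L]_F = [[2, -1, 0], [1, -2, 0], [-3, -1, 1]].

[[2, -1, 0], [1, -2, 0], [-3, -1, 1]]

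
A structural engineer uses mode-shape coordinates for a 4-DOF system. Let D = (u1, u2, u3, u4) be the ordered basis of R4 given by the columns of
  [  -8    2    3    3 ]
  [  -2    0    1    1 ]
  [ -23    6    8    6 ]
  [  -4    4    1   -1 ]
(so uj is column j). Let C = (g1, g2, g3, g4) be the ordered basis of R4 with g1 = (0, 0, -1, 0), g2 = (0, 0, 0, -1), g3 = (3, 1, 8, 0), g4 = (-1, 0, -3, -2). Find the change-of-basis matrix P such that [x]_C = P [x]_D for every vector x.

Column j of P is [uj]_C, since P maps D-coordinates to C-coordinates.
Expressing u1 in C: u1 = g1 + 0·g2 - 2g3 + 2g4, so column 1 of P is (1, 0, -2, 2).
Doing the same for each uj gives P = [[1, 0, 0, 2], [0, 0, -1, 1], [-2, 0, 1, 1], [2, -2, 0, 0]].

[[1, 0, 0, 2], [0, 0, -1, 1], [-2, 0, 1, 1], [2, -2, 0, 0]]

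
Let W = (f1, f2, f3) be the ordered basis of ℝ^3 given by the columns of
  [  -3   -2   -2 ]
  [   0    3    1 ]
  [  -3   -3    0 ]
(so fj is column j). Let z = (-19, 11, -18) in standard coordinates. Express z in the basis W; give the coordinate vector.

(3, 3, 2)

We seek scalars with c_1 f1 + ... + c_3 f3 = z; equivalently solve M c = z where the columns of M are f1, ..., f3.
Row-reducing the augmented matrix [M | z] gives c = (3, 3, 2).
Check: 3f1 + 3f2 + 2f3 = (-19, 11, -18).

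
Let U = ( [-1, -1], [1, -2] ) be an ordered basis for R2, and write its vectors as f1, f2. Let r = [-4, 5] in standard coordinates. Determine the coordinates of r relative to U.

[1, -3]

Write r = c_1 f1 + c_2 f2 and solve for the c_i.
System: -c_1 + c_2 = -4, -c_1 - 2c_2 = 5; solving gives c_1 = 1, c_2 = -3.
Check: f1 - 3f2 = [-4, 5].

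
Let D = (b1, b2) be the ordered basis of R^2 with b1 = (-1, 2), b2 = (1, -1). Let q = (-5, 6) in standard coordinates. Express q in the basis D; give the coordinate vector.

(1, -4)

Write q = c_1 b1 + c_2 b2 and solve for the c_i.
System: -c_1 + c_2 = -5, 2c_1 - c_2 = 6; solving gives c_1 = 1, c_2 = -4.
Check: b1 - 4b2 = (-5, 6).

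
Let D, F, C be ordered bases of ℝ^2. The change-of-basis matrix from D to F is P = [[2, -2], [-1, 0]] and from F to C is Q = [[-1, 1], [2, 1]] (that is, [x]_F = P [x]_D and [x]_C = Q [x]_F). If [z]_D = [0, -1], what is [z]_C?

Composing the changes, [z]_C = Q P [z]_D.
Q P = [[-3, 2], [3, -4]]; applying this to [0, -1] gives [-2, 4].

[-2, 4]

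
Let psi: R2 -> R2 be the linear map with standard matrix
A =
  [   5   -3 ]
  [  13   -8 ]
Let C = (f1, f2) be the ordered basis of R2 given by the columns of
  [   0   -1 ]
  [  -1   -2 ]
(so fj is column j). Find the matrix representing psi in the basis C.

Let P have columns f1, f2. Then [psi]_C = P^(-1) A P.
Here det P = -1, so P^(-1) is integer; computing A P first and then P^(-1)(A P) gives [[-2, -1], [-3, -1]].

[[-2, -1], [-3, -1]]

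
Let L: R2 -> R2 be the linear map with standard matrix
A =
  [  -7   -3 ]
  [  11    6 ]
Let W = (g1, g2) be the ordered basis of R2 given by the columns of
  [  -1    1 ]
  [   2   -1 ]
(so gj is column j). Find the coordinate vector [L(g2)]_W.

<1, -3>

Compute L(g2) = A g2 = <-4, 5> in standard coordinates.
Then write this in W-coordinates: solve for y in y_1 g1 + y_2 g2 = <-4, 5>.
This gives y = <1, -3>, which is column 2 of [L]_W.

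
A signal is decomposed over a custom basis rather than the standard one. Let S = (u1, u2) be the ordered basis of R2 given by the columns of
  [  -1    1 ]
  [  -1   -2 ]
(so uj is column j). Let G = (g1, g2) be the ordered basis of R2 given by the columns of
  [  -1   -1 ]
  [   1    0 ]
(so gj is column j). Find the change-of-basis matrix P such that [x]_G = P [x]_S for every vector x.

[[-1, -2], [2, 1]]

Let M have columns uj and N have columns gj. Then for every x, N [x]_G = x = M [x]_S, so P = N^(-1) M.
Since det N = 1, N^(-1) has integer entries; multiplying gives P = [[-1, -2], [2, 1]].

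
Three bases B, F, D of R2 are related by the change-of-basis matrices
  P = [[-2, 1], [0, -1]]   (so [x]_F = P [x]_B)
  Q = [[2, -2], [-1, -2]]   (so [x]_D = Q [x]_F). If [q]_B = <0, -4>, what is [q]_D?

<-16, -4>

Apply P to get F-coordinates <-4, 4>, then Q to get D-coordinates.
The result is [q]_D = <-16, -4>.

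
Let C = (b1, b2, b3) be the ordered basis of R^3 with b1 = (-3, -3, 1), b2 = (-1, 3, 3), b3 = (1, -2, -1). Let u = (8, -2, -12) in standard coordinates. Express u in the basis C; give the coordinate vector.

(-2, -4, -2)

[u]_C is the unique c with M c = u, where M has columns b1, ..., b3.
Row-reducing the augmented matrix [M | u] gives c = (-2, -4, -2).
Check: -2b1 - 4b2 - 2b3 = (8, -2, -12).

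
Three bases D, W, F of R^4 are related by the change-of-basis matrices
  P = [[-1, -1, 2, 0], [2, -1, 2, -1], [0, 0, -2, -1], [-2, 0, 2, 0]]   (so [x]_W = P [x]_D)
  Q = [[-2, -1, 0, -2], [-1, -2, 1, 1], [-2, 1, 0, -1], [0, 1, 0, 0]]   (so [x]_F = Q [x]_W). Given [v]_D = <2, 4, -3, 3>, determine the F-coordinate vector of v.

<53, 23, 25, -9>

Apply P to get W-coordinates <-12, -9, 3, -10>, then Q to get F-coordinates.
The result is [v]_F = <53, 23, 25, -9>.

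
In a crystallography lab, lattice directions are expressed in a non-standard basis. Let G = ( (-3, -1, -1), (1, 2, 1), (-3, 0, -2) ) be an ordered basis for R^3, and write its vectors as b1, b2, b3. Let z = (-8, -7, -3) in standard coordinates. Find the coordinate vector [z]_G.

Write z = c_1 b1 + ... + c_3 b3 and solve for the c_i.
Row-reducing the augmented matrix [M | z] gives c = (3, -2, -1).
Check: 3b1 - 2b2 - b3 = (-8, -7, -3).

(3, -2, -1)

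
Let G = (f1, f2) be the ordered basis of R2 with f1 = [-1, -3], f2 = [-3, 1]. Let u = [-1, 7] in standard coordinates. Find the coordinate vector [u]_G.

[-2, 1]

[u]_G is the unique c with M c = u, where M has columns f1, f2.
System: -c_1 - 3c_2 = -1, -3c_1 + c_2 = 7; solving gives c_1 = -2, c_2 = 1.
Check: -2f1 + f2 = [-1, 7].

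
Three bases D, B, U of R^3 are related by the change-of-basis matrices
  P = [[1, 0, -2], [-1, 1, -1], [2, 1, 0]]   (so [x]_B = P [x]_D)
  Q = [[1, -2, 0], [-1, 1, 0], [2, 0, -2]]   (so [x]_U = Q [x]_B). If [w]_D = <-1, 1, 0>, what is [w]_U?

<-5, 3, 0>

Composing the changes, [w]_U = Q P [w]_D.
Q P = [[3, -2, 0], [-2, 1, 1], [-2, -2, -4]]; applying this to <-1, 1, 0> gives <-5, 3, 0>.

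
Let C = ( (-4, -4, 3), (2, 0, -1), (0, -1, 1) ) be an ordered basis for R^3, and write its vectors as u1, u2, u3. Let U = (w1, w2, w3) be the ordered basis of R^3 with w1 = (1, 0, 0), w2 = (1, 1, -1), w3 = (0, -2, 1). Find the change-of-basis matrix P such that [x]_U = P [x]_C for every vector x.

[[-2, 0, 1], [-2, 2, -1], [1, 1, 0]]

Let M have columns uj and N have columns wj. Then for every x, N [x]_U = x = M [x]_C, so P = N^(-1) M.
Since det N = -1, N^(-1) has integer entries; multiplying gives P = [[-2, 0, 1], [-2, 2, -1], [1, 1, 0]].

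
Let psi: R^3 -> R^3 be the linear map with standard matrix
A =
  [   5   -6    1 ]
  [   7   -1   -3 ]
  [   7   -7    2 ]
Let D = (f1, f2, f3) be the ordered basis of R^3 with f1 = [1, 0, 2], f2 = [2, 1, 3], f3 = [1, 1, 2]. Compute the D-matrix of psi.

With P the matrix whose columns are f1, ..., f3, [psi]_D = P^(-1) A P.
Column by column: psi(f1) = A f1 = [7, 1, 11]; its D-coordinates [3, 3, -2] give column 1.
Continuing for each basis vector yields [psi]_D = [[3, 2, 3], [3, 1, -2], [-2, 3, 2]].

[[3, 2, 3], [3, 1, -2], [-2, 3, 2]]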